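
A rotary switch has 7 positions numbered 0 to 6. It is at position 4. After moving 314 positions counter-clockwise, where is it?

5

314 − 44·7 = 6, so 314 ≡ 6 (mod 7).
(4 − 6) mod 7 = 5.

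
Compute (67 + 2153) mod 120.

2153 = 17·120 + 113, so 2153 mod 120 = 113.
(67 + 113) mod 120 = 60.

60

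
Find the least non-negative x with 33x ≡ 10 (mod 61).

4

33⁻¹ ≡ 37 (mod 61) because 33·37 = 1221 = 20·61 + 1.
So x ≡ 37·10 = 370 ≡ 4 (mod 61).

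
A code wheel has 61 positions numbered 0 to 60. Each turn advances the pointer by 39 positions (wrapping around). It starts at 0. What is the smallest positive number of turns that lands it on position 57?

39⁻¹ ≡ 36 (mod 61) because 39·36 = 1404 = 23·61 + 1.
Multiplying both sides by 36: x ≡ 36·57 = 2052 ≡ 39 (mod 61).
Check: 39·39 = 1521 = 24·61 + 57.

39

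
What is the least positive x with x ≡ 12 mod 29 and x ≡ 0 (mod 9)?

Since 9·13 ≡ 1 (mod 29), take x = 0 + 9·((12−0)·13 mod 29) = 0 + 9·11 = 99.
Check: 99 mod 29 = 12, 99 mod 9 = 0.

99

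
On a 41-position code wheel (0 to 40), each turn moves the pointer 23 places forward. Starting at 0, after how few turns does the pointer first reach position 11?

29

23⁻¹ ≡ 25 (mod 41) because 23·25 = 575 = 14·41 + 1.
Multiplying both sides by 25: x ≡ 25·11 = 275 ≡ 29 (mod 41).
Check: 23·29 = 667 = 16·41 + 11.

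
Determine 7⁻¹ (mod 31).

7·9 = 63 = 2·31 + 1, so 7⁻¹ ≡ 9 (mod 31).

9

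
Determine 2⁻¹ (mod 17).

2·9 = 18 = 1·17 + 1, so 2⁻¹ ≡ 9 (mod 17).

9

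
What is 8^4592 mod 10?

6

Powers of 8 mod 10 repeat with period 4: 8, 4, 2, 6.
4592 leaves remainder 0 on division by 4, so 8^4592 ends in 6.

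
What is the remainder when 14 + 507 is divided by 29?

28

507 = 17·29 + 14, so 507 mod 29 = 14.
(14 + 14) mod 29 = 28.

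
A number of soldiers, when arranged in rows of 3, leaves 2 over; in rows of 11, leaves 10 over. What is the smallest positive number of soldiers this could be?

x ≡ 2 (mod 3) gives x ∈ {2, 5, 8, 11, 14, 17, 20, 23, …}.
The first of these with x mod 11 = 10 is 32.

32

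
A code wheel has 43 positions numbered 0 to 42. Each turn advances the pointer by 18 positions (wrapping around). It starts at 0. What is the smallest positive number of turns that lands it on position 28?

35

The inverse of 18 mod 43 is 12 (since 18·12 = 216 ≡ 1).
So x ≡ 12·28 = 336 ≡ 35 (mod 43).
Check: 18·35 = 630 = 14·43 + 28.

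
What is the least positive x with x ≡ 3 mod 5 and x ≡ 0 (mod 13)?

x ≡ 3 (mod 5) gives x ∈ {3, 8, 13}.
The first of these with x mod 13 = 0 is 13.

13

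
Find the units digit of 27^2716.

1

The units digit of 27^n cycles with period 4: 7, 9, 3, 1, …
2716 leaves remainder 0 on division by 4, so 27^2716 ends in 1.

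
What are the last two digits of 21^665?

By repeated squaring mod 100: 21^1≡21, 21^2≡41, 21^4≡81, 21^8≡61, 21^16≡21, 21^32≡41, 21^64≡81, 21^128≡61, 21^256≡21, 21^512≡41.
665 = 1 + 8 + 16 + 128 + 512, so 21^665 ≡ 21·61·21·61·41 ≡ 1 (mod 100).

01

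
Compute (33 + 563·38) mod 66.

43

563·38 = 21394.
21394 = 324·66 + 10, so 21394 mod 66 = 10.
(33 + 10) mod 66 = 43.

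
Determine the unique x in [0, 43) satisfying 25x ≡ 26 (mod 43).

The inverse of 25 mod 43 is 31 (since 25·31 = 775 ≡ 1).
Multiplying both sides by 31: x ≡ 31·26 = 806 ≡ 32 (mod 43).

32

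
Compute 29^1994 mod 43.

40

By repeated squaring mod 43: 29^1≡29, 29^2≡24, 29^4≡17, 29^8≡31, 29^16≡15, 29^32≡10, 29^64≡14, 29^128≡24, 29^256≡17, 29^512≡31, 29^1024≡15.
Since 1994 = 2 + 8 + 64 + 128 + 256 + 512 + 1024 in binary, 29^1994 ≡ 24·31·14·24·17·31·15 ≡ 40 (mod 43).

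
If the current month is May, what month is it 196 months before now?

January

Dividing 196 by 12 gives quotient 16 and remainder 4.
May − 4 months → January.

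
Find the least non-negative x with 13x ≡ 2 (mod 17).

8

The inverse of 13 mod 17 is 4 (since 13·4 = 52 ≡ 1).
Multiplying both sides by 4: x ≡ 4·2 = 8 ≡ 8 (mod 17).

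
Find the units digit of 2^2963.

8

Powers of 2 mod 10 repeat with period 4: 2, 4, 8, 6.
2963 mod 4 = 3, so the last digit matches 2^3 = 8.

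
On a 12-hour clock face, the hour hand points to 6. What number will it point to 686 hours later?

Dividing 686 by 12 gives quotient 57 and remainder 2.
6 + 2 → 8 on a 12-hour dial.

8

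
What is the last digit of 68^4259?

2

Last digits of 8^n: 8, 4, 2, 6 (period 4).
4259 mod 4 = 3, so the last digit matches 8^3 = 2.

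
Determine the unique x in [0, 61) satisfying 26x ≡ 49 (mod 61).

26⁻¹ ≡ 54 (mod 61) because 26·54 = 1404 = 23·61 + 1.
Multiplying both sides by 54: x ≡ 54·49 = 2646 ≡ 23 (mod 61).

23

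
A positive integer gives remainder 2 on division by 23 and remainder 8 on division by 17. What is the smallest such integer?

25

x ≡ 8 (mod 17) gives x ∈ {8, 25}.
The first of these with x mod 23 = 2 is 25.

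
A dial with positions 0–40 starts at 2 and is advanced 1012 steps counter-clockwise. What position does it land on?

15

Dividing 1012 by 41 gives quotient 24 and remainder 28.
(2 − 28) mod 41 = 15.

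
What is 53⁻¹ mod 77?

16

77 = 1·53 + 24
53 = 2·24 + 5
24 = 4·5 + 4
5 = 1·4 + 1
4 = 4·1 + 0
Back-substituting gives 53·16 ≡ 1 (mod 77).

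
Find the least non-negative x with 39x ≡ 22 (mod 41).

39⁻¹ ≡ 20 (mod 41) because 39·20 = 780 = 19·41 + 1.
Multiplying both sides by 20: x ≡ 20·22 = 440 ≡ 30 (mod 41).

30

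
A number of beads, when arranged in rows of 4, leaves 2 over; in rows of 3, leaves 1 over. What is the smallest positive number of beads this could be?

10

x ≡ 1 (mod 3) gives x ∈ {1, 4, 7, 10}.
The first of these with x mod 4 = 2 is 10.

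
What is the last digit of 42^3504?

Last digits of 2^n: 2, 4, 8, 6 (period 4).
3504 mod 4 = 0, so the last digit matches 2^4 = 6.

6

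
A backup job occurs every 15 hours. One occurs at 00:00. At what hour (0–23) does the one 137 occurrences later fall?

137·15 = 2055.
2055 − 85·24 = 15, so 2055 ≡ 15 (mod 24).
(0 + 15) mod 24 = 15.

15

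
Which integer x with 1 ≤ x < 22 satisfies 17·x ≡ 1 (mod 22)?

13

22 = 1·17 + 5
17 = 3·5 + 2
5 = 2·2 + 1
2 = 2·1 + 0
Back-substituting gives 17·13 ≡ 1 (mod 22).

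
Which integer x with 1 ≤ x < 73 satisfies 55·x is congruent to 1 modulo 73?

55·4 = 220 = 3·73 + 1, so 55⁻¹ ≡ 4 (mod 73).

4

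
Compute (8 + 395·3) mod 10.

3

395·3 = 1185.
1185 − 118·10 = 5, so 1185 ≡ 5 (mod 10).
(8 + 5) mod 10 = 3.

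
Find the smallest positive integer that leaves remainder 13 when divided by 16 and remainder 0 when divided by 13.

x ≡ 0 (mod 13) gives x ∈ {0, 13}.
The first of these with x mod 16 = 13 is 13.

13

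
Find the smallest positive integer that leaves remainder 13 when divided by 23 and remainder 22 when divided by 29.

Since 29·4 ≡ 1 (mod 23), take x = 22 + 29·((13−22)·4 mod 23) = 22 + 29·10 = 312.
Check: 312 mod 23 = 13, 312 mod 29 = 22.

312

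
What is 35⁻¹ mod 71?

69

71 = 2·35 + 1
35 = 35·1 + 0
Back-substituting gives 35·69 ≡ 1 (mod 71).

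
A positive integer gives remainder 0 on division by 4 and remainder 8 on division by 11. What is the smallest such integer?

8

x ≡ 0 (mod 4) gives x ∈ {0, 4, 8}.
The first of these with x mod 11 = 8 is 8.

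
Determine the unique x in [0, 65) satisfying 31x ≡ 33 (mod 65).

The inverse of 31 mod 65 is 21 (since 31·21 = 651 ≡ 1).
So x ≡ 21·33 = 693 ≡ 43 (mod 65).
Check: 31·43 = 1333 = 20·65 + 33.

43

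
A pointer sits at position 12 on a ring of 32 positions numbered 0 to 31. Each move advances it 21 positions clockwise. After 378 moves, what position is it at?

14

378·21 = 7938.
7938 mod 32 = 2 (since 248·32 = 7936).
(12 + 2) mod 32 = 14.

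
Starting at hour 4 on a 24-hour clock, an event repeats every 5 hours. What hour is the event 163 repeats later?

3

163·5 = 815.
815 = 33·24 + 23, so 815 mod 24 = 23.
(4 + 23) mod 24 = 3.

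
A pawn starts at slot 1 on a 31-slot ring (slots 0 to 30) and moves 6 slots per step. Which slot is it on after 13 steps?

13·6 = 78.
78 mod 31 = 16 (since 2·31 = 62).
(1 + 16) mod 31 = 17.

17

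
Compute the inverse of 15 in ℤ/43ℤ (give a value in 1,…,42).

15·23 = 345 = 8·43 + 1, so 15⁻¹ ≡ 23 (mod 43).

23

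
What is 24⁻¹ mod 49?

24·47 = 1128 = 23·49 + 1, so 24⁻¹ ≡ 47 (mod 49).

47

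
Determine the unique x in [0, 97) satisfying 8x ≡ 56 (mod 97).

The inverse of 8 mod 97 is 85 (since 8·85 = 680 ≡ 1).
Multiplying both sides by 85: x ≡ 85·56 = 4760 ≡ 7 (mod 97).

7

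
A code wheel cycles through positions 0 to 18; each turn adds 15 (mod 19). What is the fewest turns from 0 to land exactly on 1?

15·14 = 210 = 11·19 + 1, so 15⁻¹ ≡ 14 (mod 19).

14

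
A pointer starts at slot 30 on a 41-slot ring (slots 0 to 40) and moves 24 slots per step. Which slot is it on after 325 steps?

325·24 = 7800.
Dividing 7800 by 41 gives quotient 190 and remainder 10.
(30 + 10) mod 41 = 40.

40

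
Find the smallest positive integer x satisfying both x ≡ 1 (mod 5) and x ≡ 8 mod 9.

x ≡ 1 (mod 5) gives x ∈ {1, 6, 11, 16, 21, 26}.
The first of these with x mod 9 = 8 is 26.

26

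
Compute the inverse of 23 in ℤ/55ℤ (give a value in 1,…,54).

12

55 = 2·23 + 9
23 = 2·9 + 5
9 = 1·5 + 4
5 = 1·4 + 1
4 = 4·1 + 0
Back-substituting gives 23·12 ≡ 1 (mod 55).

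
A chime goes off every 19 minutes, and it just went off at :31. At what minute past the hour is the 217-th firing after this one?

14

217·19 = 4123.
4123 mod 60 = 43 (since 68·60 = 4080).
(31 + 43) mod 60 = 14.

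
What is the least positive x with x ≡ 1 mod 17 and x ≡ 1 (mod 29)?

1

x ≡ 1 (mod 17) gives x ∈ {1}.
The first of these with x mod 29 = 1 is 1.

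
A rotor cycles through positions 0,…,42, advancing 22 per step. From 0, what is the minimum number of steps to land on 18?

22⁻¹ ≡ 2 (mod 43) because 22·2 = 44 = 1·43 + 1.
So x ≡ 2·18 = 36 ≡ 36 (mod 43).

36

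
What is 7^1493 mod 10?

7

Powers of 7 mod 10 repeat with period 4: 7, 9, 3, 1.
1493 leaves remainder 1 on division by 4, so 7^1493 ends in 7.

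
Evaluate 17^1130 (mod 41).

Successive squares of 17 mod 41: 17^1≡17, 17^2≡2, 17^4≡4, 17^8≡16, 17^16≡10, 17^32≡18, 17^64≡37, 17^128≡16, 17^256≡10, 17^512≡18, 17^1024≡37.
Since 1130 = 2 + 8 + 32 + 64 + 1024 in binary, 17^1130 ≡ 2·16·18·37·37 ≡ 32 (mod 41).

32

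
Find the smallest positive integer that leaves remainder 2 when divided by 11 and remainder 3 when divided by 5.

Since 5·9 ≡ 1 (mod 11), take x = 3 + 5·((2−3)·9 mod 11) = 3 + 5·2 = 13.
Check: 13 mod 11 = 2, 13 mod 5 = 3.

13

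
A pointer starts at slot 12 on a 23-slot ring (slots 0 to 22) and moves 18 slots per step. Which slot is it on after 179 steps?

14

179·18 = 3222.
3222 − 140·23 = 2, so 3222 ≡ 2 (mod 23).
(12 + 2) mod 23 = 14.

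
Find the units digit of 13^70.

The units digit of 13^n cycles with period 4: 3, 9, 7, 1, …
70 leaves remainder 2 on division by 4, so 13^70 ends in 9.

9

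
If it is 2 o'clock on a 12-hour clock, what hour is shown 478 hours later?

Dividing 478 by 12 gives quotient 39 and remainder 10.
2 + 10 → 12 on a 12-hour dial.

12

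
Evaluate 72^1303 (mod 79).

By repeated squaring mod 79: 72^1≡72, 72^2≡49, 72^4≡31, 72^8≡13, 72^16≡11, 72^32≡42, 72^64≡26, 72^128≡44, 72^256≡40, 72^512≡20, 72^1024≡5.
1303 = 1 + 2 + 4 + 16 + 256 + 1024, so 72^1303 ≡ 72·49·31·11·40·5 ≡ 11 (mod 79).

11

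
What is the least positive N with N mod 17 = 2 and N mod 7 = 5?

19

Since 7·5 ≡ 1 (mod 17), take x = 5 + 7·((2−5)·5 mod 17) = 5 + 7·2 = 19.
Check: 19 mod 17 = 2, 19 mod 7 = 5.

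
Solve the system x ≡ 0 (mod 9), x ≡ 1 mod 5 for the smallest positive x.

36

x ≡ 1 (mod 5) gives x ∈ {1, 6, 11, 16, 21, 26, 31, 36}.
The first of these with x mod 9 = 0 is 36.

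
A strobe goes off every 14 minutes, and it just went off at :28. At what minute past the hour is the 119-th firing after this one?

119·14 = 1666.
1666 = 27·60 + 46, so 1666 mod 60 = 46.
(28 + 46) mod 60 = 14.

14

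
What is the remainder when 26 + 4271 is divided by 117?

Dividing 4271 by 117 gives quotient 36 and remainder 59.
(26 + 59) mod 117 = 85.

85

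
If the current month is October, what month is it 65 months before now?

65 mod 12 = 5 (since 5·12 = 60).
October − 5 months → May.

May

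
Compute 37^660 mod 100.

Successive squares of 37 mod 100: 37^1≡37, 37^2≡69, 37^4≡61, 37^8≡21, 37^16≡41, 37^32≡81, 37^64≡61, 37^128≡21, 37^256≡41, 37^512≡81.
660 = 4 + 16 + 128 + 512, so 37^660 ≡ 61·41·21·81 ≡ 1 (mod 100).

1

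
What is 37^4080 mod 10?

1

Last digits of 7^n: 7, 9, 3, 1 (period 4).
4080 leaves remainder 0 on division by 4, so 37^4080 ends in 1.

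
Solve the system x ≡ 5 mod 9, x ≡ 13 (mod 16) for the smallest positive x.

77

Since 16·4 ≡ 1 (mod 9), take x = 13 + 16·((5−13)·4 mod 9) = 13 + 16·4 = 77.
Check: 77 mod 9 = 5, 77 mod 16 = 13.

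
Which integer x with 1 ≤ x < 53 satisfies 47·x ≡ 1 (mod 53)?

44

53 = 1·47 + 6
47 = 7·6 + 5
6 = 1·5 + 1
5 = 5·1 + 0
Back-substituting gives 47·44 ≡ 1 (mod 53).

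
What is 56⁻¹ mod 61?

12

56·12 = 672 = 11·61 + 1, so 56⁻¹ ≡ 12 (mod 61).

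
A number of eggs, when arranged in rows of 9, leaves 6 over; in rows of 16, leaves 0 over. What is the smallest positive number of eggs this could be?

Since 16·4 ≡ 1 (mod 9), take x = 0 + 16·((6−0)·4 mod 9) = 0 + 16·6 = 96.
Check: 96 mod 9 = 6, 96 mod 16 = 0.

96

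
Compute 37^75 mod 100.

93

Successive squares of 37 mod 100: 37^1≡37, 37^2≡69, 37^4≡61, 37^8≡21, 37^16≡41, 37^32≡81, 37^64≡61.
Since 75 = 1 + 2 + 8 + 64 in binary, 37^75 ≡ 37·69·21·61 ≡ 93 (mod 100).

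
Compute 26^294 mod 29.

By repeated squaring mod 29: 26^1≡26, 26^2≡9, 26^4≡23, 26^8≡7, 26^16≡20, 26^32≡23, 26^64≡7, 26^128≡20, 26^256≡23.
Since 294 = 2 + 4 + 32 + 256 in binary, 26^294 ≡ 9·23·23·23 ≡ 28 (mod 29).

28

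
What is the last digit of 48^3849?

8

Powers of 8 mod 10 repeat with period 4: 8, 4, 2, 6.
3849 mod 4 = 1, so the last digit matches 8^1 = 8.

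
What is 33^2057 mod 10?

Powers of 3 mod 10 repeat with period 4: 3, 9, 7, 1.
2057 leaves remainder 1 on division by 4, so 33^2057 ends in 3.

3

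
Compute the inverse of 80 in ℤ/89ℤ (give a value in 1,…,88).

79

89 = 1·80 + 9
80 = 8·9 + 8
9 = 1·8 + 1
8 = 8·1 + 0
Back-substituting gives 80·79 ≡ 1 (mod 89).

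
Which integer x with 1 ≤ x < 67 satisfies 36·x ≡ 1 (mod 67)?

67 = 1·36 + 31
36 = 1·31 + 5
31 = 6·5 + 1
5 = 5·1 + 0
Back-substituting gives 36·54 ≡ 1 (mod 67).

54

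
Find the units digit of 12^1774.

4

Powers of 2 mod 10 repeat with period 4: 2, 4, 8, 6.
1774 mod 4 = 2, so the last digit matches 2^2 = 4.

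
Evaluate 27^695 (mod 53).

31

Successive squares of 27 mod 53: 27^1≡27, 27^2≡40, 27^4≡10, 27^8≡47, 27^16≡36, 27^32≡24, 27^64≡46, 27^128≡49, 27^256≡16, 27^512≡44.
695 = 1 + 2 + 4 + 16 + 32 + 128 + 512, so 27^695 ≡ 27·40·10·36·24·49·44 ≡ 31 (mod 53).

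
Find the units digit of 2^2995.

8

Powers of 2 mod 10 repeat with period 4: 2, 4, 8, 6.
2995 leaves remainder 3 on division by 4, so 2^2995 ends in 8.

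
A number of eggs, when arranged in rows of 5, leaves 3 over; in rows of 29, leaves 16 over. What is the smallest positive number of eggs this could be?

x ≡ 3 (mod 5) gives x ∈ {3, 8, 13, 18, 23, 28, 33, 38, …}.
The first of these with x mod 29 = 16 is 103.

103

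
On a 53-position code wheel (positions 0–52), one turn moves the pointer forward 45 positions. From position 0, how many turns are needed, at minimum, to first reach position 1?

53 = 1·45 + 8
45 = 5·8 + 5
8 = 1·5 + 3
5 = 1·3 + 2
3 = 1·2 + 1
2 = 2·1 + 0
Back-substituting gives 45·33 ≡ 1 (mod 53).

33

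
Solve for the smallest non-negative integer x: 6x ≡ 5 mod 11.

10

6⁻¹ ≡ 2 (mod 11) because 6·2 = 12 = 1·11 + 1.
So x ≡ 2·5 = 10 ≡ 10 (mod 11).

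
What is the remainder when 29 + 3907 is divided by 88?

64

3907 − 44·88 = 35, so 3907 ≡ 35 (mod 88).
(29 + 35) mod 88 = 64.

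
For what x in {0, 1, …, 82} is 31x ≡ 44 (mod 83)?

The inverse of 31 mod 83 is 75 (since 31·75 = 2325 ≡ 1).
So x ≡ 75·44 = 3300 ≡ 63 (mod 83).

63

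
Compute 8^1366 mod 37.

By repeated squaring mod 37: 8^1≡8, 8^2≡27, 8^4≡26, 8^8≡10, 8^16≡26, 8^32≡10, 8^64≡26, 8^128≡10, 8^256≡26, 8^512≡10, 8^1024≡26.
Since 1366 = 2 + 4 + 16 + 64 + 256 + 1024 in binary, 8^1366 ≡ 27·26·26·26·26·26 ≡ 11 (mod 37).

11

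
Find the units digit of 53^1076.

1

Powers of 3 mod 10 repeat with period 4: 3, 9, 7, 1.
1076 leaves remainder 0 on division by 4, so 53^1076 ends in 1.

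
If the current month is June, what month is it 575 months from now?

May

Dividing 575 by 12 gives quotient 47 and remainder 11.
June + 11 months → May.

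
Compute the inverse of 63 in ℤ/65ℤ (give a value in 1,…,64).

32

65 = 1·63 + 2
63 = 31·2 + 1
2 = 2·1 + 0
Back-substituting gives 63·32 ≡ 1 (mod 65).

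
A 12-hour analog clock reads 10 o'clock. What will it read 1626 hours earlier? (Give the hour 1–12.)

Dividing 1626 by 12 gives quotient 135 and remainder 6.
10 − 6 → 4 on a 12-hour dial.

4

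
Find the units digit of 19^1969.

The units digit of 19^n cycles with period 2: 9, 1, …
1969 mod 2 = 1, so the last digit matches 9^1 = 9.

9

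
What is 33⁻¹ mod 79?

79 = 2·33 + 13
33 = 2·13 + 7
13 = 1·7 + 6
7 = 1·6 + 1
6 = 6·1 + 0
Back-substituting gives 33·12 ≡ 1 (mod 79).

12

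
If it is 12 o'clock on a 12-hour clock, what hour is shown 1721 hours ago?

1721 = 143·12 + 5, so 1721 mod 12 = 5.
12 − 5 → 7 on a 12-hour dial.

7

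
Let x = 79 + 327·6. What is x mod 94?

67

327·6 = 1962.
Dividing 1962 by 94 gives quotient 20 and remainder 82.
(79 + 82) mod 94 = 67.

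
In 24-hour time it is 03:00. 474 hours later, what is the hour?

474 = 19·24 + 18, so 474 mod 24 = 18.
(3 + 18) mod 24 = 21.

21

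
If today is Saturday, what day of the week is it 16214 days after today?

16214 = 2316·7 + 2, so 16214 mod 7 = 2.
Saturday + 2 days → Monday.

Monday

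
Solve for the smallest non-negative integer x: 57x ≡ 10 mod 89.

The inverse of 57 mod 89 is 25 (since 57·25 = 1425 ≡ 1).
So x ≡ 25·10 = 250 ≡ 72 (mod 89).

72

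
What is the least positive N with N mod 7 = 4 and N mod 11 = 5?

60

x ≡ 4 (mod 7) gives x ∈ {4, 11, 18, 25, 32, 39, 46, 53, …}.
The first of these with x mod 11 = 5 is 60.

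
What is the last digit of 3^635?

7

Last digits of 3^n: 3, 9, 7, 1 (period 4).
635 leaves remainder 3 on division by 4, so 3^635 ends in 7.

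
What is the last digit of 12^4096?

6

Last digits of 2^n: 2, 4, 8, 6 (period 4).
4096 mod 4 = 0, so the last digit matches 2^4 = 6.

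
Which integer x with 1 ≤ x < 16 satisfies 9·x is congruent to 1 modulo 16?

16 = 1·9 + 7
9 = 1·7 + 2
7 = 3·2 + 1
2 = 2·1 + 0
Back-substituting gives 9·9 ≡ 1 (mod 16).

9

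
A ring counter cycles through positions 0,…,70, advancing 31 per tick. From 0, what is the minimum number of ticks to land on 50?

The inverse of 31 mod 71 is 55 (since 31·55 = 1705 ≡ 1).
So x ≡ 55·50 = 2750 ≡ 52 (mod 71).
Check: 31·52 = 1612 = 22·71 + 50.

52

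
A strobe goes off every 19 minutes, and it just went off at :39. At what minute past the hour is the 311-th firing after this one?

8

311·19 = 5909.
5909 = 98·60 + 29, so 5909 mod 60 = 29.
(39 + 29) mod 60 = 8.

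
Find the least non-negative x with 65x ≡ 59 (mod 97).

80

65⁻¹ ≡ 3 (mod 97) because 65·3 = 195 = 2·97 + 1.
So x ≡ 3·59 = 177 ≡ 80 (mod 97).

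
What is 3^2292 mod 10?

The units digit of 3^n cycles with period 4: 3, 9, 7, 1, …
2292 leaves remainder 0 on division by 4, so 3^2292 ends in 1.

1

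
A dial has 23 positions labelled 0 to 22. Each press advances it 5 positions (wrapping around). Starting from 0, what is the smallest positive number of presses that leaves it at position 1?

14

5·14 = 70 = 3·23 + 1, so 5⁻¹ ≡ 14 (mod 23).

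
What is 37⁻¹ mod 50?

37·23 = 851 = 17·50 + 1, so 37⁻¹ ≡ 23 (mod 50).

23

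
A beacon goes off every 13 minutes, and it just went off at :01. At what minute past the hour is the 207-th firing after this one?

52

207·13 = 2691.
2691 = 44·60 + 51, so 2691 mod 60 = 51.
(1 + 51) mod 60 = 52.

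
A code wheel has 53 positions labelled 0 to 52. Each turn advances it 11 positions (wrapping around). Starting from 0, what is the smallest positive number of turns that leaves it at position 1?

29

53 = 4·11 + 9
11 = 1·9 + 2
9 = 4·2 + 1
2 = 2·1 + 0
Back-substituting gives 11·29 ≡ 1 (mod 53).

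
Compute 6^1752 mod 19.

Square-and-reduce mod 19: 6^1≡6, 6^2≡17, 6^4≡4, 6^8≡16, 6^16≡9, 6^32≡5, 6^64≡6, 6^128≡17, 6^256≡4, 6^512≡16, 6^1024≡9.
1752 = 8 + 16 + 64 + 128 + 512 + 1024, so 6^1752 ≡ 16·9·6·17·16·9 ≡ 11 (mod 19).

11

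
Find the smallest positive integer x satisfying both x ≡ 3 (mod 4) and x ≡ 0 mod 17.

51

x ≡ 3 (mod 4) gives x ∈ {3, 7, 11, 15, 19, 23, 27, 31, …}.
The first of these with x mod 17 = 0 is 51.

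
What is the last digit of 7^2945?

7

The units digit of 7^n cycles with period 4: 7, 9, 3, 1, …
2945 leaves remainder 1 on division by 4, so 7^2945 ends in 7.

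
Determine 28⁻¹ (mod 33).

33 = 1·28 + 5
28 = 5·5 + 3
5 = 1·3 + 2
3 = 1·2 + 1
2 = 2·1 + 0
Back-substituting gives 28·13 ≡ 1 (mod 33).

13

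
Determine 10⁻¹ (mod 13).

4

13 = 1·10 + 3
10 = 3·3 + 1
3 = 3·1 + 0
Back-substituting gives 10·4 ≡ 1 (mod 13).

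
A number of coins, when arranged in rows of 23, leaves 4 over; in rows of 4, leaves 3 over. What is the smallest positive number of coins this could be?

27

x ≡ 3 (mod 4) gives x ∈ {3, 7, 11, 15, 19, 23, 27}.
The first of these with x mod 23 = 4 is 27.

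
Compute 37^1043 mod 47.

27

Square-and-reduce mod 47: 37^1≡37, 37^2≡6, 37^4≡36, 37^8≡27, 37^16≡24, 37^32≡12, 37^64≡3, 37^128≡9, 37^256≡34, 37^512≡28, 37^1024≡32.
1043 = 1 + 2 + 16 + 1024, so 37^1043 ≡ 37·6·24·32 ≡ 27 (mod 47).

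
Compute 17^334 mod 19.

17

Square-and-reduce mod 19: 17^1≡17, 17^2≡4, 17^4≡16, 17^8≡9, 17^16≡5, 17^32≡6, 17^64≡17, 17^128≡4, 17^256≡16.
Since 334 = 2 + 4 + 8 + 64 + 256 in binary, 17^334 ≡ 4·16·9·17·16 ≡ 17 (mod 19).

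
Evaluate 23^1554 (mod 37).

Square-and-reduce mod 37: 23^1≡23, 23^2≡11, 23^4≡10, 23^8≡26, 23^16≡10, 23^32≡26, 23^64≡10, 23^128≡26, 23^256≡10, 23^512≡26, 23^1024≡10.
Since 1554 = 2 + 16 + 512 + 1024 in binary, 23^1554 ≡ 11·10·26·10 ≡ 36 (mod 37).

36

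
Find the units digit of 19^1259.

Last digits of 9^n: 9, 1 (period 2).
1259 mod 2 = 1, so the last digit matches 9^1 = 9.

9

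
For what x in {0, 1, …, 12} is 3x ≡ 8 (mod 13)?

7

The inverse of 3 mod 13 is 9 (since 3·9 = 27 ≡ 1).
Multiplying both sides by 9: x ≡ 9·8 = 72 ≡ 7 (mod 13).
Check: 3·7 = 21 = 1·13 + 8.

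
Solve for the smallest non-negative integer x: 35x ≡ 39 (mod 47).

35⁻¹ ≡ 43 (mod 47) because 35·43 = 1505 = 32·47 + 1.
Multiplying both sides by 43: x ≡ 43·39 = 1677 ≡ 32 (mod 47).

32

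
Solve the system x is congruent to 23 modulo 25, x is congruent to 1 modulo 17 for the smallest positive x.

x ≡ 1 (mod 17) gives x ∈ {1, 18, 35, 52, 69, 86, 103, 120, …}.
The first of these with x mod 25 = 23 is 273.

273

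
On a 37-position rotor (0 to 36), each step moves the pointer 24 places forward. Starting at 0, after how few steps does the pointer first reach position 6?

24⁻¹ ≡ 17 (mod 37) because 24·17 = 408 = 11·37 + 1.
Multiplying both sides by 17: x ≡ 17·6 = 102 ≡ 28 (mod 37).

28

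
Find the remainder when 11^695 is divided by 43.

35

Successive squares of 11 mod 43: 11^1≡11, 11^2≡35, 11^4≡21, 11^8≡11, 11^16≡35, 11^32≡21, 11^64≡11, 11^128≡35, 11^256≡21, 11^512≡11.
695 = 1 + 2 + 4 + 16 + 32 + 128 + 512, so 11^695 ≡ 11·35·21·35·21·35·11 ≡ 35 (mod 43).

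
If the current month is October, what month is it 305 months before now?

May

305 − 25·12 = 5, so 305 ≡ 5 (mod 12).
October − 5 months → May.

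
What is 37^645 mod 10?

7

Powers of 7 mod 10 repeat with period 4: 7, 9, 3, 1.
645 mod 4 = 1, so the last digit matches 7^1 = 7.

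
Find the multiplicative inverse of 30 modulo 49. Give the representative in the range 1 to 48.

30·18 = 540 = 11·49 + 1, so 30⁻¹ ≡ 18 (mod 49).

18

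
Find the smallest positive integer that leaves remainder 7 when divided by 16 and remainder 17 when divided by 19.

55

x ≡ 7 (mod 16) gives x ∈ {7, 23, 39, 55}.
The first of these with x mod 19 = 17 is 55.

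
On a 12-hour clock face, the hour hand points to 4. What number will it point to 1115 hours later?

Dividing 1115 by 12 gives quotient 92 and remainder 11.
4 + 11 → 3 on a 12-hour dial.

3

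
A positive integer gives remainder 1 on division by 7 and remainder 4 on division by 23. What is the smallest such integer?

50

x ≡ 1 (mod 7) gives x ∈ {1, 8, 15, 22, 29, 36, 43, 50}.
The first of these with x mod 23 = 4 is 50.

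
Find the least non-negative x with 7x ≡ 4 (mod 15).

7

7⁻¹ ≡ 13 (mod 15) because 7·13 = 91 = 6·15 + 1.
So x ≡ 13·4 = 52 ≡ 7 (mod 15).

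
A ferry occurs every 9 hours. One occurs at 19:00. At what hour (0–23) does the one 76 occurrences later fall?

76·9 = 684.
Dividing 684 by 24 gives quotient 28 and remainder 12.
(19 + 12) mod 24 = 7.

7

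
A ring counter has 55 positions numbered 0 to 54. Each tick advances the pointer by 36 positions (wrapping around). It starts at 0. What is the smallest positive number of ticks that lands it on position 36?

36⁻¹ ≡ 26 (mod 55) because 36·26 = 936 = 17·55 + 1.
So x ≡ 26·36 = 936 ≡ 1 (mod 55).

1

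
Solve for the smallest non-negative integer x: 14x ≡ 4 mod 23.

14⁻¹ ≡ 5 (mod 23) because 14·5 = 70 = 3·23 + 1.
Multiplying both sides by 5: x ≡ 5·4 = 20 ≡ 20 (mod 23).

20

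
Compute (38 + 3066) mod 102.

44

3066 mod 102 = 6 (since 30·102 = 3060).
(38 + 6) mod 102 = 44.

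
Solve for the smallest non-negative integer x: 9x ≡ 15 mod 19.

The inverse of 9 mod 19 is 17 (since 9·17 = 153 ≡ 1).
Multiplying both sides by 17: x ≡ 17·15 = 255 ≡ 8 (mod 19).

8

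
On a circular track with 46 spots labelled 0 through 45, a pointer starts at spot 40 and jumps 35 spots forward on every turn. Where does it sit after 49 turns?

7

49·35 = 1715.
1715 − 37·46 = 13, so 1715 ≡ 13 (mod 46).
(40 + 13) mod 46 = 7.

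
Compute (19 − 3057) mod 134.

44

3057 − 22·134 = 109, so 3057 ≡ 109 (mod 134).
(19 − 109) mod 134 = 44.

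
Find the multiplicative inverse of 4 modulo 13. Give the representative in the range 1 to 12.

13 = 3·4 + 1
4 = 4·1 + 0
Back-substituting gives 4·10 ≡ 1 (mod 13).

10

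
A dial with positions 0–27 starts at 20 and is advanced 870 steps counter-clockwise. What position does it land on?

870 = 31·28 + 2, so 870 mod 28 = 2.
(20 − 2) mod 28 = 18.

18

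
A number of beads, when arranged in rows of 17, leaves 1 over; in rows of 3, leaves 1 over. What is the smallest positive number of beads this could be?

1

x ≡ 1 (mod 3) gives x ∈ {1}.
The first of these with x mod 17 = 1 is 1.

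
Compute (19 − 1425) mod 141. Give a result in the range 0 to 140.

Dividing 1425 by 141 gives quotient 10 and remainder 15.
(19 − 15) mod 141 = 4.

4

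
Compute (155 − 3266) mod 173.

3266 mod 173 = 152 (since 18·173 = 3114).
(155 − 152) mod 173 = 3.

3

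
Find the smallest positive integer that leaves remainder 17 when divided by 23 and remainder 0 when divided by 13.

Since 13·16 ≡ 1 (mod 23), take x = 0 + 13·((17−0)·16 mod 23) = 0 + 13·19 = 247.
Check: 247 mod 23 = 17, 247 mod 13 = 0.

247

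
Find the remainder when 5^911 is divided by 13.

8

Successive squares of 5 mod 13: 5^1≡5, 5^2≡12, 5^4≡1, 5^8≡1, 5^16≡1, 5^32≡1, 5^64≡1, 5^128≡1, 5^256≡1, 5^512≡1.
911 = 1 + 2 + 4 + 8 + 128 + 256 + 512, so 5^911 ≡ 5·12·1·1·1·1·1 ≡ 8 (mod 13).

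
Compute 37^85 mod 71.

37

By repeated squaring mod 71: 37^1≡37, 37^2≡20, 37^4≡45, 37^8≡37, 37^16≡20, 37^32≡45, 37^64≡37.
85 = 1 + 4 + 16 + 64, so 37^85 ≡ 37·45·20·37 ≡ 37 (mod 71).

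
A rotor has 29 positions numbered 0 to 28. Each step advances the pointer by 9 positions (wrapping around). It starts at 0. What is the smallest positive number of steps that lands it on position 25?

9⁻¹ ≡ 13 (mod 29) because 9·13 = 117 = 4·29 + 1.
Multiplying both sides by 13: x ≡ 13·25 = 325 ≡ 6 (mod 29).

6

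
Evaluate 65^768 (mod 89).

67

By repeated squaring mod 89: 65^1≡65, 65^2≡42, 65^4≡73, 65^8≡78, 65^16≡32, 65^32≡45, 65^64≡67, 65^128≡39, 65^256≡8, 65^512≡64.
Since 768 = 256 + 512 in binary, 65^768 ≡ 8·64 ≡ 67 (mod 89).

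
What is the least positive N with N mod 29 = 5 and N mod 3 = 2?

5

x ≡ 2 (mod 3) gives x ∈ {2, 5}.
The first of these with x mod 29 = 5 is 5.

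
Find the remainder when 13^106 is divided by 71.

58

Successive squares of 13 mod 71: 13^1≡13, 13^2≡27, 13^4≡19, 13^8≡6, 13^16≡36, 13^32≡18, 13^64≡40.
Since 106 = 2 + 8 + 32 + 64 in binary, 13^106 ≡ 27·6·18·40 ≡ 58 (mod 71).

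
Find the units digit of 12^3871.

8

Powers of 2 mod 10 repeat with period 4: 2, 4, 8, 6.
3871 mod 4 = 3, so the last digit matches 2^3 = 8.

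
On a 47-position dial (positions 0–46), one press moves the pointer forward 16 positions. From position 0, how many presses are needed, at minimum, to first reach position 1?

47 = 2·16 + 15
16 = 1·15 + 1
15 = 15·1 + 0
Back-substituting gives 16·3 ≡ 1 (mod 47).

3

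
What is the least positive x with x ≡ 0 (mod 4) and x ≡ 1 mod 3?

Since 3·3 ≡ 1 (mod 4), take x = 1 + 3·((0−1)·3 mod 4) = 1 + 3·1 = 4.
Check: 4 mod 4 = 0, 4 mod 3 = 1.

4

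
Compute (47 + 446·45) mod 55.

42

446·45 = 20070.
Dividing 20070 by 55 gives quotient 364 and remainder 50.
(47 + 50) mod 55 = 42.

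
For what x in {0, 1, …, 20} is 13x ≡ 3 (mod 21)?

The inverse of 13 mod 21 is 13 (since 13·13 = 169 ≡ 1).
So x ≡ 13·3 = 39 ≡ 18 (mod 21).

18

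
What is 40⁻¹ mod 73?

42

73 = 1·40 + 33
40 = 1·33 + 7
33 = 4·7 + 5
7 = 1·5 + 2
5 = 2·2 + 1
2 = 2·1 + 0
Back-substituting gives 40·42 ≡ 1 (mod 73).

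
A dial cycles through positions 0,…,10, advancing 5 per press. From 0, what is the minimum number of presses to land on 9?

5⁻¹ ≡ 9 (mod 11) because 5·9 = 45 = 4·11 + 1.
So x ≡ 9·9 = 81 ≡ 4 (mod 11).

4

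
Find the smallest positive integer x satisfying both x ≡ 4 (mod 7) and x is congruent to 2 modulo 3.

Since 3·5 ≡ 1 (mod 7), take x = 2 + 3·((4−2)·5 mod 7) = 2 + 3·3 = 11.
Check: 11 mod 7 = 4, 11 mod 3 = 2.

11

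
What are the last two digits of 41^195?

01

By repeated squaring mod 100: 41^1≡41, 41^2≡81, 41^4≡61, 41^8≡21, 41^16≡41, 41^32≡81, 41^64≡61, 41^128≡21.
Since 195 = 1 + 2 + 64 + 128 in binary, 41^195 ≡ 41·81·61·21 ≡ 1 (mod 100).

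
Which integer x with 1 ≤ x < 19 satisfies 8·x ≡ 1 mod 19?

12

8·12 = 96 = 5·19 + 1, so 8⁻¹ ≡ 12 (mod 19).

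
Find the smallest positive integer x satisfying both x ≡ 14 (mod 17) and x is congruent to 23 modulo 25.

48

Since 25·15 ≡ 1 (mod 17), take x = 23 + 25·((14−23)·15 mod 17) = 23 + 25·1 = 48.
Check: 48 mod 17 = 14, 48 mod 25 = 23.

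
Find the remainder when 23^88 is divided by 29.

20

By repeated squaring mod 29: 23^1≡23, 23^2≡7, 23^4≡20, 23^8≡23, 23^16≡7, 23^32≡20, 23^64≡23.
88 = 8 + 16 + 64, so 23^88 ≡ 23·7·23 ≡ 20 (mod 29).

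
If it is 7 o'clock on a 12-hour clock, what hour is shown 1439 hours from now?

6

Dividing 1439 by 12 gives quotient 119 and remainder 11.
7 + 11 → 6 on a 12-hour dial.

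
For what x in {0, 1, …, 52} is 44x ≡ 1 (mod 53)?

The inverse of 44 mod 53 is 47 (since 44·47 = 2068 ≡ 1).
Multiplying both sides by 47: x ≡ 47·1 = 47 ≡ 47 (mod 53).

47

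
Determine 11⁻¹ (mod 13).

11·6 = 66 = 5·13 + 1, so 11⁻¹ ≡ 6 (mod 13).

6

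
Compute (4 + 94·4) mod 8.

4

94·4 = 376.
Dividing 376 by 8 gives quotient 47 and remainder 0.
(4 + 0) mod 8 = 4.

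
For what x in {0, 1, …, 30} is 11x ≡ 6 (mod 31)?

9

11⁻¹ ≡ 17 (mod 31) because 11·17 = 187 = 6·31 + 1.
So x ≡ 17·6 = 102 ≡ 9 (mod 31).
Check: 11·9 = 99 = 3·31 + 6.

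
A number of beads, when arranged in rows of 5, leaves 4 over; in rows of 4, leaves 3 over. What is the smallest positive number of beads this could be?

19

x ≡ 3 (mod 4) gives x ∈ {3, 7, 11, 15, 19}.
The first of these with x mod 5 = 4 is 19.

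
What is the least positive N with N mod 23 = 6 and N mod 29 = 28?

x ≡ 6 (mod 23) gives x ∈ {6, 29, 52, 75, 98, 121, 144}.
The first of these with x mod 29 = 28 is 144.

144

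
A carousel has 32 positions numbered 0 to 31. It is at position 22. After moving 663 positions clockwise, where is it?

13

663 − 20·32 = 23, so 663 ≡ 23 (mod 32).
(22 + 23) mod 32 = 13.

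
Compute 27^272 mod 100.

Square-and-reduce mod 100: 27^1≡27, 27^2≡29, 27^4≡41, 27^8≡81, 27^16≡61, 27^32≡21, 27^64≡41, 27^128≡81, 27^256≡61.
272 = 16 + 256, so 27^272 ≡ 61·61 ≡ 21 (mod 100).

21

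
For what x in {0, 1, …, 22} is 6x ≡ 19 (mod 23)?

7

6⁻¹ ≡ 4 (mod 23) because 6·4 = 24 = 1·23 + 1.
So x ≡ 4·19 = 76 ≡ 7 (mod 23).
Check: 6·7 = 42 = 1·23 + 19.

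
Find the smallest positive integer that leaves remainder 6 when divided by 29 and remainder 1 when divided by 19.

x ≡ 1 (mod 19) gives x ∈ {1, 20, 39, 58, 77, 96, 115, 134, …}.
The first of these with x mod 29 = 6 is 267.

267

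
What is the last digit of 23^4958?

9

Last digits of 3^n: 3, 9, 7, 1 (period 4).
4958 leaves remainder 2 on division by 4, so 23^4958 ends in 9.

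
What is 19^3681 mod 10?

The units digit of 19^n cycles with period 2: 9, 1, …
3681 mod 2 = 1, so the last digit matches 9^1 = 9.

9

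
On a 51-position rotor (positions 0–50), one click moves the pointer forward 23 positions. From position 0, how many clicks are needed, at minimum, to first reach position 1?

20

51 = 2·23 + 5
23 = 4·5 + 3
5 = 1·3 + 2
3 = 1·2 + 1
2 = 2·1 + 0
Back-substituting gives 23·20 ≡ 1 (mod 51).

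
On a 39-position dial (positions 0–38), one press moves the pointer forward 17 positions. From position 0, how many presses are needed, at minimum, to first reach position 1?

23

17·23 = 391 = 10·39 + 1, so 17⁻¹ ≡ 23 (mod 39).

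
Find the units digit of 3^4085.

The units digit of 3^n cycles with period 4: 3, 9, 7, 1, …
4085 leaves remainder 1 on division by 4, so 3^4085 ends in 3.

3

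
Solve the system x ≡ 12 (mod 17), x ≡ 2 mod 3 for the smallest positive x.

Since 3·6 ≡ 1 (mod 17), take x = 2 + 3·((12−2)·6 mod 17) = 2 + 3·9 = 29.
Check: 29 mod 17 = 12, 29 mod 3 = 2.

29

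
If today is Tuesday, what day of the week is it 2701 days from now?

Monday

2701 − 385·7 = 6, so 2701 ≡ 6 (mod 7).
Tuesday + 6 days → Monday.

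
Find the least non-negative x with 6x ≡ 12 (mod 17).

6⁻¹ ≡ 3 (mod 17) because 6·3 = 18 = 1·17 + 1.
So x ≡ 3·12 = 36 ≡ 2 (mod 17).

2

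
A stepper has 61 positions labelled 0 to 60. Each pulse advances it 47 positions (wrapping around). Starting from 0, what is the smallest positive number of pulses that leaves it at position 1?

13

47·13 = 611 = 10·61 + 1, so 47⁻¹ ≡ 13 (mod 61).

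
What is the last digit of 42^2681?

Last digits of 2^n: 2, 4, 8, 6 (period 4).
2681 mod 4 = 1, so the last digit matches 2^1 = 2.

2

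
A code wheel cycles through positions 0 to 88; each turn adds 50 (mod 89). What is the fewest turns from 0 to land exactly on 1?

89 = 1·50 + 39
50 = 1·39 + 11
39 = 3·11 + 6
11 = 1·6 + 5
6 = 1·5 + 1
5 = 5·1 + 0
Back-substituting gives 50·73 ≡ 1 (mod 89).

73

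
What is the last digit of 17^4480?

Last digits of 7^n: 7, 9, 3, 1 (period 4).
4480 mod 4 = 0, so the last digit matches 7^4 = 1.

1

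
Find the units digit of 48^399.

2

Last digits of 8^n: 8, 4, 2, 6 (period 4).
399 leaves remainder 3 on division by 4, so 48^399 ends in 2.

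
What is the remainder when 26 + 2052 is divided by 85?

38

2052 = 24·85 + 12, so 2052 mod 85 = 12.
(26 + 12) mod 85 = 38.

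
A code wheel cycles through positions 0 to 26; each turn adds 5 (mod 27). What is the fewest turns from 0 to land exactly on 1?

11

5·11 = 55 = 2·27 + 1, so 5⁻¹ ≡ 11 (mod 27).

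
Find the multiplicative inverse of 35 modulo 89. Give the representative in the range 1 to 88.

28

35·28 = 980 = 11·89 + 1, so 35⁻¹ ≡ 28 (mod 89).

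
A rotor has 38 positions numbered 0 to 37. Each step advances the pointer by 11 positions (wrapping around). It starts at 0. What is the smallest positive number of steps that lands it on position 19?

The inverse of 11 mod 38 is 7 (since 11·7 = 77 ≡ 1).
Multiplying both sides by 7: x ≡ 7·19 = 133 ≡ 19 (mod 38).

19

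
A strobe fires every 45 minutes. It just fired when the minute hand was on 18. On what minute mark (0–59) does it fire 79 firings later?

33

79·45 = 3555.
3555 mod 60 = 15 (since 59·60 = 3540).
(18 + 15) mod 60 = 33.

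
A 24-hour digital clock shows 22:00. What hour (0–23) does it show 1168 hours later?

14

1168 mod 24 = 16 (since 48·24 = 1152).
(22 + 16) mod 24 = 14.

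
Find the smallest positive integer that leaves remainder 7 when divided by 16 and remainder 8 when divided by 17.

x ≡ 7 (mod 16) gives x ∈ {7, 23, 39, 55, 71, 87, 103, 119, …}.
The first of these with x mod 17 = 8 is 263.

263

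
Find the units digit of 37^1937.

7

The units digit of 37^n cycles with period 4: 7, 9, 3, 1, …
1937 mod 4 = 1, so the last digit matches 7^1 = 7.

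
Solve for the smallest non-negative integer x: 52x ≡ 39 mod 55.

52⁻¹ ≡ 18 (mod 55) because 52·18 = 936 = 17·55 + 1.
So x ≡ 18·39 = 702 ≡ 42 (mod 55).
Check: 52·42 = 2184 = 39·55 + 39.

42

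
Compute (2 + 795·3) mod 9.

795·3 = 2385.
Dividing 2385 by 9 gives quotient 265 and remainder 0.
(2 + 0) mod 9 = 2.

2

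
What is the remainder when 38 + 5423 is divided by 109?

Dividing 5423 by 109 gives quotient 49 and remainder 82.
(38 + 82) mod 109 = 11.

11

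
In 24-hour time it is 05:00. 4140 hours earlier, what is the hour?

Dividing 4140 by 24 gives quotient 172 and remainder 12.
(5 − 12) mod 24 = 17.

17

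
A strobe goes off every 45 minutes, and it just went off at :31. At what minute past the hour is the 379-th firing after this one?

46

379·45 = 17055.
Dividing 17055 by 60 gives quotient 284 and remainder 15.
(31 + 15) mod 60 = 46.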